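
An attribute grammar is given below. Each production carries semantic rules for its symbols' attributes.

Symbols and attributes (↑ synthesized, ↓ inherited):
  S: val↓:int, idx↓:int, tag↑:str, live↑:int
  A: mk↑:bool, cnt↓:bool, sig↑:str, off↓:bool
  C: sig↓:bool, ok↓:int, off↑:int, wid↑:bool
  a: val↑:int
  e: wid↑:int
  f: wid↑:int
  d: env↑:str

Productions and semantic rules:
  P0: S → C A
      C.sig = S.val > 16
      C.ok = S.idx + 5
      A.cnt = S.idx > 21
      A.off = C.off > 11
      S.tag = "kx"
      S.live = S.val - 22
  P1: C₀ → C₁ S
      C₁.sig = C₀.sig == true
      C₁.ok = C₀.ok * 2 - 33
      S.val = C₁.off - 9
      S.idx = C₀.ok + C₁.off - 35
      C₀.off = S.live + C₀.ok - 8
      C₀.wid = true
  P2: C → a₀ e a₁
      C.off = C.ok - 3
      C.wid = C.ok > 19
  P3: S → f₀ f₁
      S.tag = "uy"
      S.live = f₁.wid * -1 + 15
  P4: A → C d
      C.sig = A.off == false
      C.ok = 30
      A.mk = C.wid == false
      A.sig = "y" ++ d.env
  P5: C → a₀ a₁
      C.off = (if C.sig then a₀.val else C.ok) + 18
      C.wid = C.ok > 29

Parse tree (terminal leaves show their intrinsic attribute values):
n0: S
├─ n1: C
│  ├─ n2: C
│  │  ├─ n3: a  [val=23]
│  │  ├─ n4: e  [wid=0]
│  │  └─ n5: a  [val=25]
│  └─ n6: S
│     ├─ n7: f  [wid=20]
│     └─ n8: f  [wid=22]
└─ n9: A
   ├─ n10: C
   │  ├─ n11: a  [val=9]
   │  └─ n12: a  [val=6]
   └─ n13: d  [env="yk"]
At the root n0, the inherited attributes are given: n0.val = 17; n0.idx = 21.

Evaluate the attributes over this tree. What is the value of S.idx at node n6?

1. n0.val = 17  [given at root]
2. n0.idx = 21  [given at root]
3. n1.sig = true  [S.val > 16]
4. n1.ok = 26  [S.idx + 5]
5. n2.sig = true  [C₀.sig == true]
6. n2.ok = 19  [C₀.ok * 2 - 33]
7. n3.val = 23  [terminal]
8. n4.wid = 0  [terminal]
9. n5.val = 25  [terminal]
10. n2.off = 16  [C.ok - 3]
11. n2.wid = false  [C.ok > 19]
12. n6.val = 7  [C₁.off - 9]
13. n6.idx = 7  [C₀.ok + C₁.off - 35]
14. n7.wid = 20  [terminal]
15. n8.wid = 22  [terminal]
16. n6.tag = "uy"  ["uy"]
17. n6.live = -7  [f₁.wid * -1 + 15]
18. n1.off = 11  [S.live + C₀.ok - 8]
19. n1.wid = true  [true]
20. n9.cnt = false  [S.idx > 21]
21. n9.off = false  [C.off > 11]
22. n10.sig = true  [A.off == false]
23. n10.ok = 30  [30]
24. n11.val = 9  [terminal]
25. n12.val = 6  [terminal]
26. n10.off = 27  [(if C.sig then a₀.val else C.ok) + 18]
27. n10.wid = true  [C.ok > 29]
28. n13.env = "yk"  [terminal]
29. n9.mk = false  [C.wid == false]
30. n9.sig = "yyk"  ["y" ++ d.env]
31. n0.tag = "kx"  ["kx"]
32. n0.live = -5  [S.val - 22]

7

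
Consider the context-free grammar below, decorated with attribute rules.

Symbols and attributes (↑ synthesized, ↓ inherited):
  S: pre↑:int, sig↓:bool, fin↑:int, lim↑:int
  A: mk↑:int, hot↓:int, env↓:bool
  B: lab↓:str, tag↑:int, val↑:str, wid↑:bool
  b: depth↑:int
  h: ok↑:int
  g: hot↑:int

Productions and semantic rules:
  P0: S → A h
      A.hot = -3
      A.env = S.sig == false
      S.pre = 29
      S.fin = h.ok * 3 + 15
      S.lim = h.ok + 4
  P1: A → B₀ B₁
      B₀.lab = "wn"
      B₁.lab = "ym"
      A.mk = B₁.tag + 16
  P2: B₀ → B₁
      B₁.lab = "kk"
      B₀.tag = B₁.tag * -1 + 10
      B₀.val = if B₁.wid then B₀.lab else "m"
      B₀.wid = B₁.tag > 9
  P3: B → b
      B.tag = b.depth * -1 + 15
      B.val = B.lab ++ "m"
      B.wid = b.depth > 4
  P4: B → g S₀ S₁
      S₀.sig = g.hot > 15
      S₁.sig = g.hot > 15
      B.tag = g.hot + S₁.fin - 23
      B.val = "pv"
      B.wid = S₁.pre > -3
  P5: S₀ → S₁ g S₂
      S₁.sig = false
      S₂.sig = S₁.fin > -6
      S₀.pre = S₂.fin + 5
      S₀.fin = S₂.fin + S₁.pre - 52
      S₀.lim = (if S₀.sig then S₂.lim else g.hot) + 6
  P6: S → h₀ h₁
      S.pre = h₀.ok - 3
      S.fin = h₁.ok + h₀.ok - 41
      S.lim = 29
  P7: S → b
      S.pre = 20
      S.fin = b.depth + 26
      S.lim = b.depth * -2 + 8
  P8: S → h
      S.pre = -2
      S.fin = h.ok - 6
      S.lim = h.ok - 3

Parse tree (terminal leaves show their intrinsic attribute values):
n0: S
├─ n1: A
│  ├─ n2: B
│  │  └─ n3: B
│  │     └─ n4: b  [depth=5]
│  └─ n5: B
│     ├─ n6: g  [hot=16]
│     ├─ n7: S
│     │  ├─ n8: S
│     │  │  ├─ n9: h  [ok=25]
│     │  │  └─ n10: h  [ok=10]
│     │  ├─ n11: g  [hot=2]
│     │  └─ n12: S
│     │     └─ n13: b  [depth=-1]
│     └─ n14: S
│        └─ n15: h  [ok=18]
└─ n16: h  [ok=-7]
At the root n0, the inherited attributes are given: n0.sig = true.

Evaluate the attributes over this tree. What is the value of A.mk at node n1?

1. n0.sig = true  [given at root]
2. n1.hot = -3  [-3]
3. n1.env = false  [S.sig == false]
4. n2.lab = "wn"  ["wn"]
5. n3.lab = "kk"  ["kk"]
6. n4.depth = 5  [terminal]
7. n3.tag = 10  [b.depth * -1 + 15]
8. n3.val = "kkm"  [B.lab ++ "m"]
9. n3.wid = true  [b.depth > 4]
10. n2.tag = 0  [B₁.tag * -1 + 10]
11. n2.val = "wn"  [if B₁.wid then B₀.lab else "m"]
12. n2.wid = true  [B₁.tag > 9]
13. n5.lab = "ym"  ["ym"]
14. n6.hot = 16  [terminal]
15. n7.sig = true  [g.hot > 15]
16. n8.sig = false  [false]
17. n9.ok = 25  [terminal]
18. n10.ok = 10  [terminal]
19. n8.pre = 22  [h₀.ok - 3]
20. n8.fin = -6  [h₁.ok + h₀.ok - 41]
21. n8.lim = 29  [29]
22. n11.hot = 2  [terminal]
23. n12.sig = false  [S₁.fin > -6]
24. n13.depth = -1  [terminal]
25. n12.pre = 20  [20]
26. n12.fin = 25  [b.depth + 26]
27. n12.lim = 10  [b.depth * -2 + 8]
28. n7.pre = 30  [S₂.fin + 5]
29. n7.fin = -5  [S₂.fin + S₁.pre - 52]
30. n7.lim = 16  [(if S₀.sig then S₂.lim else g.hot) + 6]
31. n14.sig = true  [g.hot > 15]
32. n15.ok = 18  [terminal]
33. n14.pre = -2  [-2]
34. n14.fin = 12  [h.ok - 6]
35. n14.lim = 15  [h.ok - 3]
36. n5.tag = 5  [g.hot + S₁.fin - 23]
37. n5.val = "pv"  ["pv"]
38. n5.wid = true  [S₁.pre > -3]
39. n1.mk = 21  [B₁.tag + 16]
40. n16.ok = -7  [terminal]
41. n0.pre = 29  [29]
42. n0.fin = -6  [h.ok * 3 + 15]
43. n0.lim = -3  [h.ok + 4]

21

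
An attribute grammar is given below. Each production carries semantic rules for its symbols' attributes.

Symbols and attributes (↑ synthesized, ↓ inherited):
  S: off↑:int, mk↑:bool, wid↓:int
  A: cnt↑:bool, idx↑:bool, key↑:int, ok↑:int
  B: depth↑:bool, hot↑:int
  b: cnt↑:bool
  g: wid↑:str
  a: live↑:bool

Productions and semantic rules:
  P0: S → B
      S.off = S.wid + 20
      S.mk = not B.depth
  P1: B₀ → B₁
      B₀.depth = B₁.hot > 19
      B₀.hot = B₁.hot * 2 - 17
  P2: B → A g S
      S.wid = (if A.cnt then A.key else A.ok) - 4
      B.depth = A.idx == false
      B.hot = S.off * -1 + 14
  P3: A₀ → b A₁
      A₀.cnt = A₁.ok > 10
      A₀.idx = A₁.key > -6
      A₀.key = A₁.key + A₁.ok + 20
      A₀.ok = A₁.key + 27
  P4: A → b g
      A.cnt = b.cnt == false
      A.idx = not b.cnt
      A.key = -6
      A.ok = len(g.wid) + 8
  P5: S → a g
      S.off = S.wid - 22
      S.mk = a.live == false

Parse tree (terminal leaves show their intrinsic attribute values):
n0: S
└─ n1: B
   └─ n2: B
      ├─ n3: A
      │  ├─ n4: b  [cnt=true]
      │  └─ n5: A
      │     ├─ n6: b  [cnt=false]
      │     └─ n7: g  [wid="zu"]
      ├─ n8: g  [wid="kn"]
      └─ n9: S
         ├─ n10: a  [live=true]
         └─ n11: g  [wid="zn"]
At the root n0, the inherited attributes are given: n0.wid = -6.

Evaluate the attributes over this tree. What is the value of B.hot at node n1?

21

1. n0.wid = -6  [given at root]
2. n4.cnt = true  [terminal]
3. n6.cnt = false  [terminal]
4. n7.wid = "zu"  [terminal]
5. n5.cnt = true  [b.cnt == false]
6. n5.idx = true  [not b.cnt]
7. n5.key = -6  [-6]
8. n5.ok = 10  [len(g.wid) + 8]
9. n3.cnt = false  [A₁.ok > 10]
10. n3.idx = false  [A₁.key > -6]
11. n3.key = 24  [A₁.key + A₁.ok + 20]
12. n3.ok = 21  [A₁.key + 27]
13. n8.wid = "kn"  [terminal]
14. n9.wid = 17  [(if A.cnt then A.key else A.ok) - 4]
15. n10.live = true  [terminal]
16. n11.wid = "zn"  [terminal]
17. n9.off = -5  [S.wid - 22]
18. n9.mk = false  [a.live == false]
19. n2.depth = true  [A.idx == false]
20. n2.hot = 19  [S.off * -1 + 14]
21. n1.depth = false  [B₁.hot > 19]
22. n1.hot = 21  [B₁.hot * 2 - 17]
23. n0.off = 14  [S.wid + 20]
24. n0.mk = true  [not B.depth]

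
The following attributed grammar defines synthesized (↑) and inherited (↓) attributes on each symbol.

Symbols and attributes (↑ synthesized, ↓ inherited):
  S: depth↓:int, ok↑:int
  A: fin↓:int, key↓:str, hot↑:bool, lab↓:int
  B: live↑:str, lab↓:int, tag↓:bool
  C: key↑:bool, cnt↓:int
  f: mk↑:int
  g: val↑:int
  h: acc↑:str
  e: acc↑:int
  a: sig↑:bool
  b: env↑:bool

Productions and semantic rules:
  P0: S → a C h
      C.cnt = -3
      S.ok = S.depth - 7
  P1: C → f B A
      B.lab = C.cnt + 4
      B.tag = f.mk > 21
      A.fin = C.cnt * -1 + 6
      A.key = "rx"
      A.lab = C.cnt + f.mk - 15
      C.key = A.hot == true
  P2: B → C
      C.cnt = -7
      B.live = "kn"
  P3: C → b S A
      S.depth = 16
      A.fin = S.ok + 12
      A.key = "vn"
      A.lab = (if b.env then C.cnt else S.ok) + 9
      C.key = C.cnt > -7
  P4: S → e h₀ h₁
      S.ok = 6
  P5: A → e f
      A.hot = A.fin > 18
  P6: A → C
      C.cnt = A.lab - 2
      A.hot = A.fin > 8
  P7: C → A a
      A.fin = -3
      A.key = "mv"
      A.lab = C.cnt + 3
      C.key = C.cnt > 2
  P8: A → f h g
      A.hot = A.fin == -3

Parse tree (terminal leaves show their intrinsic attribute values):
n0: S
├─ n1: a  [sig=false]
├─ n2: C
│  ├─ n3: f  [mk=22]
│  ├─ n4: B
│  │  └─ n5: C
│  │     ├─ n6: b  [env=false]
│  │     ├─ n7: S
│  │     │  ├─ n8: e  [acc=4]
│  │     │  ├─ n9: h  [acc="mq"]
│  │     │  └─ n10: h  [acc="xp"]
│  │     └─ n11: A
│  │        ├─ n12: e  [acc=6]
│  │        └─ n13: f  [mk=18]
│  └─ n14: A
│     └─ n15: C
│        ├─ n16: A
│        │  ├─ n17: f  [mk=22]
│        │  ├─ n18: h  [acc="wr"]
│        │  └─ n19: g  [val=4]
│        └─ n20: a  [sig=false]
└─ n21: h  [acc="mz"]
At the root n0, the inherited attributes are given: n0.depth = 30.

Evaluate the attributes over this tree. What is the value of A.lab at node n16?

5

1. n0.depth = 30  [given at root]
2. n1.sig = false  [terminal]
3. n2.cnt = -3  [-3]
4. n3.mk = 22  [terminal]
5. n4.lab = 1  [C.cnt + 4]
6. n4.tag = true  [f.mk > 21]
7. n5.cnt = -7  [-7]
8. n6.env = false  [terminal]
9. n7.depth = 16  [16]
10. n8.acc = 4  [terminal]
11. n9.acc = "mq"  [terminal]
12. n10.acc = "xp"  [terminal]
13. n7.ok = 6  [6]
14. n11.fin = 18  [S.ok + 12]
15. n11.key = "vn"  ["vn"]
16. n11.lab = 15  [(if b.env then C.cnt else S.ok) + 9]
17. n12.acc = 6  [terminal]
18. n13.mk = 18  [terminal]
19. n11.hot = false  [A.fin > 18]
20. n5.key = false  [C.cnt > -7]
21. n4.live = "kn"  ["kn"]
22. n14.fin = 9  [C.cnt * -1 + 6]
23. n14.key = "rx"  ["rx"]
24. n14.lab = 4  [C.cnt + f.mk - 15]
25. n15.cnt = 2  [A.lab - 2]
26. n16.fin = -3  [-3]
27. n16.key = "mv"  ["mv"]
28. n16.lab = 5  [C.cnt + 3]
29. n17.mk = 22  [terminal]
30. n18.acc = "wr"  [terminal]
31. n19.val = 4  [terminal]
32. n16.hot = true  [A.fin == -3]
33. n20.sig = false  [terminal]
34. n15.key = false  [C.cnt > 2]
35. n14.hot = true  [A.fin > 8]
36. n2.key = true  [A.hot == true]
37. n21.acc = "mz"  [terminal]
38. n0.ok = 23  [S.depth - 7]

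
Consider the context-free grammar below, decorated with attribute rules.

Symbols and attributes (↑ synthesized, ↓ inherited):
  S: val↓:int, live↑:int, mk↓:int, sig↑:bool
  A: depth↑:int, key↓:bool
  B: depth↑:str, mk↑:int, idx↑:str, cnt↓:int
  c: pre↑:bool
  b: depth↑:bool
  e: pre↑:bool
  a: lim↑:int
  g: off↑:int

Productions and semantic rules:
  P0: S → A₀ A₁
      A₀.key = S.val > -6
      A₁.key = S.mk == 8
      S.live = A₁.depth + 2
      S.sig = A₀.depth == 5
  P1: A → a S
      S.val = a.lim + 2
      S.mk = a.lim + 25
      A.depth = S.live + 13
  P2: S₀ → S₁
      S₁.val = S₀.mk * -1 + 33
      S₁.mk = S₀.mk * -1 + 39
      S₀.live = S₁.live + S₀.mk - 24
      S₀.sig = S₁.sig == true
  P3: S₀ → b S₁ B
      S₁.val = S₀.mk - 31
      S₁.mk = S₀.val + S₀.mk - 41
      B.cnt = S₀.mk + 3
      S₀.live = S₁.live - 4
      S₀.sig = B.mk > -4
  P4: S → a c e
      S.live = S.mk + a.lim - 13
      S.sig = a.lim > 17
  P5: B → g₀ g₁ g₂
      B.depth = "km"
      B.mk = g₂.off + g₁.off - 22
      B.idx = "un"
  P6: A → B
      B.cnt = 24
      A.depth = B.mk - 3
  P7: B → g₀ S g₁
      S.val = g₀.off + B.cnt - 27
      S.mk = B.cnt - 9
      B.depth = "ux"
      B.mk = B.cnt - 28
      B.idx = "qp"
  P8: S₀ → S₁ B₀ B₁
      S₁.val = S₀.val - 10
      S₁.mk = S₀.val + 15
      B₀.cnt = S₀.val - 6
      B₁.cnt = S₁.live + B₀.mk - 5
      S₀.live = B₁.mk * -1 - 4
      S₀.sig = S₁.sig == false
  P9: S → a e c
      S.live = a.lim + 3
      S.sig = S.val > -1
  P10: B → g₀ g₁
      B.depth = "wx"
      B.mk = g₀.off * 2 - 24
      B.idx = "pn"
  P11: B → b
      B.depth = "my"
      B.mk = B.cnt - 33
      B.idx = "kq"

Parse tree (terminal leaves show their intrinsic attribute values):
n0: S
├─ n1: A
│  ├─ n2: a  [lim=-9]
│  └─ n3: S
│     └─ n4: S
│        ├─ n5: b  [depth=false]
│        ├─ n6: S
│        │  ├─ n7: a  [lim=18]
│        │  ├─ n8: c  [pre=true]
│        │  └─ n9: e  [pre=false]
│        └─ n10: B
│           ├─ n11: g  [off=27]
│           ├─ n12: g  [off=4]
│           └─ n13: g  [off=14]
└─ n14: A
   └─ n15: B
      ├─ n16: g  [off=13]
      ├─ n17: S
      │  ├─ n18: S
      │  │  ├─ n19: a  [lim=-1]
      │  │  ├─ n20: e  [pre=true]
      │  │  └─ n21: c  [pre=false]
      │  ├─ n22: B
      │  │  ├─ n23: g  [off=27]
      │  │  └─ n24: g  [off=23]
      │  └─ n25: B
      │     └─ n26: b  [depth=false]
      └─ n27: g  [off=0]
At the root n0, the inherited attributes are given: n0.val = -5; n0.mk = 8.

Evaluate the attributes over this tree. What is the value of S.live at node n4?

0

1. n0.val = -5  [given at root]
2. n0.mk = 8  [given at root]
3. n1.key = true  [S.val > -6]
4. n2.lim = -9  [terminal]
5. n3.val = -7  [a.lim + 2]
6. n3.mk = 16  [a.lim + 25]
7. n4.val = 17  [S₀.mk * -1 + 33]
8. n4.mk = 23  [S₀.mk * -1 + 39]
9. n5.depth = false  [terminal]
10. n6.val = -8  [S₀.mk - 31]
11. n6.mk = -1  [S₀.val + S₀.mk - 41]
12. n7.lim = 18  [terminal]
13. n8.pre = true  [terminal]
14. n9.pre = false  [terminal]
15. n6.live = 4  [S.mk + a.lim - 13]
16. n6.sig = true  [a.lim > 17]
17. n10.cnt = 26  [S₀.mk + 3]
18. n11.off = 27  [terminal]
19. n12.off = 4  [terminal]
20. n13.off = 14  [terminal]
21. n10.depth = "km"  ["km"]
22. n10.mk = -4  [g₂.off + g₁.off - 22]
23. n10.idx = "un"  ["un"]
24. n4.live = 0  [S₁.live - 4]
25. n4.sig = false  [B.mk > -4]
26. n3.live = -8  [S₁.live + S₀.mk - 24]
27. n3.sig = false  [S₁.sig == true]
28. n1.depth = 5  [S.live + 13]
29. n14.key = true  [S.mk == 8]
30. n15.cnt = 24  [24]
31. n16.off = 13  [terminal]
32. n17.val = 10  [g₀.off + B.cnt - 27]
33. n17.mk = 15  [B.cnt - 9]
34. n18.val = 0  [S₀.val - 10]
35. n18.mk = 25  [S₀.val + 15]
36. n19.lim = -1  [terminal]
37. n20.pre = true  [terminal]
38. n21.pre = false  [terminal]
39. n18.live = 2  [a.lim + 3]
40. n18.sig = true  [S.val > -1]
41. n22.cnt = 4  [S₀.val - 6]
42. n23.off = 27  [terminal]
43. n24.off = 23  [terminal]
44. n22.depth = "wx"  ["wx"]
45. n22.mk = 30  [g₀.off * 2 - 24]
46. n22.idx = "pn"  ["pn"]
47. n25.cnt = 27  [S₁.live + B₀.mk - 5]
48. n26.depth = false  [terminal]
49. n25.depth = "my"  ["my"]
50. n25.mk = -6  [B.cnt - 33]
51. n25.idx = "kq"  ["kq"]
52. n17.live = 2  [B₁.mk * -1 - 4]
53. n17.sig = false  [S₁.sig == false]
54. n27.off = 0  [terminal]
55. n15.depth = "ux"  ["ux"]
56. n15.mk = -4  [B.cnt - 28]
57. n15.idx = "qp"  ["qp"]
58. n14.depth = -7  [B.mk - 3]
59. n0.live = -5  [A₁.depth + 2]
60. n0.sig = true  [A₀.depth == 5]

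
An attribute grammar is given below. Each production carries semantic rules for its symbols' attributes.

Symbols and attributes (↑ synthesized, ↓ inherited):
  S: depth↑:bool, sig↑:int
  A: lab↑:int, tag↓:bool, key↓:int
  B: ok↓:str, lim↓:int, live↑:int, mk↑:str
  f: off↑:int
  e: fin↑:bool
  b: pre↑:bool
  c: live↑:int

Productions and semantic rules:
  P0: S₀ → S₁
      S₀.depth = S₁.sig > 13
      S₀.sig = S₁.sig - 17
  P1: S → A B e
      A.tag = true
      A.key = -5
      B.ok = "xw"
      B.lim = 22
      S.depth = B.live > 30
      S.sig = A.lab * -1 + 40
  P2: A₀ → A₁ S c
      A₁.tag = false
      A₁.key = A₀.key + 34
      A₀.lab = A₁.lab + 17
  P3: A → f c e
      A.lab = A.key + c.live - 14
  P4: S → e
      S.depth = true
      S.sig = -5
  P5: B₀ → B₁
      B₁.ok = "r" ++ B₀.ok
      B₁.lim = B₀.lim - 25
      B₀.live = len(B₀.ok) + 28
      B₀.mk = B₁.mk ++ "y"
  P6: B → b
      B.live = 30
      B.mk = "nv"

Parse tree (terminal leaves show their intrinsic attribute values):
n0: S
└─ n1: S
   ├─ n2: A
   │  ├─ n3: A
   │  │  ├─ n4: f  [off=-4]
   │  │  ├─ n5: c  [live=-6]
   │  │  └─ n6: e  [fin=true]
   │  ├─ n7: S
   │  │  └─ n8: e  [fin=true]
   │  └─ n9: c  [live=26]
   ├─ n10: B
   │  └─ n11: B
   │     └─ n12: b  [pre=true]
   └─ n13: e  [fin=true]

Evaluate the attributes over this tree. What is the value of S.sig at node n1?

1. n2.tag = true  [true]
2. n2.key = -5  [-5]
3. n3.tag = false  [false]
4. n3.key = 29  [A₀.key + 34]
5. n4.off = -4  [terminal]
6. n5.live = -6  [terminal]
7. n6.fin = true  [terminal]
8. n3.lab = 9  [A.key + c.live - 14]
9. n8.fin = true  [terminal]
10. n7.depth = true  [true]
11. n7.sig = -5  [-5]
12. n9.live = 26  [terminal]
13. n2.lab = 26  [A₁.lab + 17]
14. n10.ok = "xw"  ["xw"]
15. n10.lim = 22  [22]
16. n11.ok = "rxw"  ["r" ++ B₀.ok]
17. n11.lim = -3  [B₀.lim - 25]
18. n12.pre = true  [terminal]
19. n11.live = 30  [30]
20. n11.mk = "nv"  ["nv"]
21. n10.live = 30  [len(B₀.ok) + 28]
22. n10.mk = "nvy"  [B₁.mk ++ "y"]
23. n13.fin = true  [terminal]
24. n1.depth = false  [B.live > 30]
25. n1.sig = 14  [A.lab * -1 + 40]
26. n0.depth = true  [S₁.sig > 13]
27. n0.sig = -3  [S₁.sig - 17]

14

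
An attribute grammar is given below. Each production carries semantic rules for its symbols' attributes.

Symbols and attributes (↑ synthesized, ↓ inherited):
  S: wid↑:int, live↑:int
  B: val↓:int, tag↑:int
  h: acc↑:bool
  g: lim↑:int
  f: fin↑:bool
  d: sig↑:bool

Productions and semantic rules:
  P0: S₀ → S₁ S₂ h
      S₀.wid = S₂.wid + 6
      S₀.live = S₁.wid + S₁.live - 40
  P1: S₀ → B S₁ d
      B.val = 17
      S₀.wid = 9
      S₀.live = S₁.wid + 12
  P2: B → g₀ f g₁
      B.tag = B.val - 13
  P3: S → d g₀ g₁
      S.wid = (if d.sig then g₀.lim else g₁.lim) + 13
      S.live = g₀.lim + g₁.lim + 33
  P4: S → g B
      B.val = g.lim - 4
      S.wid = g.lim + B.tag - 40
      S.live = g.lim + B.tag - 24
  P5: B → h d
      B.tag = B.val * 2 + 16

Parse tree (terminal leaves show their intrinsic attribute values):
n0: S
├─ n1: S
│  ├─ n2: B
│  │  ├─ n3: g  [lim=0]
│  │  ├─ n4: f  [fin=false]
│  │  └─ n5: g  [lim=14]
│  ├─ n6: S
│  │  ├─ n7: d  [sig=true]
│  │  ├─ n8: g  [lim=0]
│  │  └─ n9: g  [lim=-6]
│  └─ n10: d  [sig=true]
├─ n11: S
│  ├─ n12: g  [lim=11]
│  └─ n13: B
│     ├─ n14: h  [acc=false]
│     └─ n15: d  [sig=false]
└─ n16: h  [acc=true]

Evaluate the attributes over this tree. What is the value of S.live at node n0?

1. n2.val = 17  [17]
2. n3.lim = 0  [terminal]
3. n4.fin = false  [terminal]
4. n5.lim = 14  [terminal]
5. n2.tag = 4  [B.val - 13]
6. n7.sig = true  [terminal]
7. n8.lim = 0  [terminal]
8. n9.lim = -6  [terminal]
9. n6.wid = 13  [(if d.sig then g₀.lim else g₁.lim) + 13]
10. n6.live = 27  [g₀.lim + g₁.lim + 33]
11. n10.sig = true  [terminal]
12. n1.wid = 9  [9]
13. n1.live = 25  [S₁.wid + 12]
14. n12.lim = 11  [terminal]
15. n13.val = 7  [g.lim - 4]
16. n14.acc = false  [terminal]
17. n15.sig = false  [terminal]
18. n13.tag = 30  [B.val * 2 + 16]
19. n11.wid = 1  [g.lim + B.tag - 40]
20. n11.live = 17  [g.lim + B.tag - 24]
21. n16.acc = true  [terminal]
22. n0.wid = 7  [S₂.wid + 6]
23. n0.live = -6  [S₁.wid + S₁.live - 40]

-6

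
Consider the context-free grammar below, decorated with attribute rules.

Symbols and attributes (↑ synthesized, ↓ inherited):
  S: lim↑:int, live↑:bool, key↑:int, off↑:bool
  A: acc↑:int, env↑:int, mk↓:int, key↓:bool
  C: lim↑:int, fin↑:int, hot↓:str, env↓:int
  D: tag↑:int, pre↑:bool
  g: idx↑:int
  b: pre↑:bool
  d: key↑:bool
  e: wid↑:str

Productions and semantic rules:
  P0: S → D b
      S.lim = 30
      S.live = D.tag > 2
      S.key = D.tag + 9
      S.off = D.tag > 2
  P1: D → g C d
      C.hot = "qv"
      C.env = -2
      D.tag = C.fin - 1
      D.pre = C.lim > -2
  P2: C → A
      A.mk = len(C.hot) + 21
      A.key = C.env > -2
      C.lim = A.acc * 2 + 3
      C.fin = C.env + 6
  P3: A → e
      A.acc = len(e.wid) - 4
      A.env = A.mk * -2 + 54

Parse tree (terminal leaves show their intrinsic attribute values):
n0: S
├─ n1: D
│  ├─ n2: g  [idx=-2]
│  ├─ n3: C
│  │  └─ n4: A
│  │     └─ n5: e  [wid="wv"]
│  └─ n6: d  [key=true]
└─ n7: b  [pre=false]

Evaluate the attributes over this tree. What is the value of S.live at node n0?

true

1. n2.idx = -2  [terminal]
2. n3.hot = "qv"  ["qv"]
3. n3.env = -2  [-2]
4. n4.mk = 23  [len(C.hot) + 21]
5. n4.key = false  [C.env > -2]
6. n5.wid = "wv"  [terminal]
7. n4.acc = -2  [len(e.wid) - 4]
8. n4.env = 8  [A.mk * -2 + 54]
9. n3.lim = -1  [A.acc * 2 + 3]
10. n3.fin = 4  [C.env + 6]
11. n6.key = true  [terminal]
12. n1.tag = 3  [C.fin - 1]
13. n1.pre = true  [C.lim > -2]
14. n7.pre = false  [terminal]
15. n0.lim = 30  [30]
16. n0.live = true  [D.tag > 2]
17. n0.key = 12  [D.tag + 9]
18. n0.off = true  [D.tag > 2]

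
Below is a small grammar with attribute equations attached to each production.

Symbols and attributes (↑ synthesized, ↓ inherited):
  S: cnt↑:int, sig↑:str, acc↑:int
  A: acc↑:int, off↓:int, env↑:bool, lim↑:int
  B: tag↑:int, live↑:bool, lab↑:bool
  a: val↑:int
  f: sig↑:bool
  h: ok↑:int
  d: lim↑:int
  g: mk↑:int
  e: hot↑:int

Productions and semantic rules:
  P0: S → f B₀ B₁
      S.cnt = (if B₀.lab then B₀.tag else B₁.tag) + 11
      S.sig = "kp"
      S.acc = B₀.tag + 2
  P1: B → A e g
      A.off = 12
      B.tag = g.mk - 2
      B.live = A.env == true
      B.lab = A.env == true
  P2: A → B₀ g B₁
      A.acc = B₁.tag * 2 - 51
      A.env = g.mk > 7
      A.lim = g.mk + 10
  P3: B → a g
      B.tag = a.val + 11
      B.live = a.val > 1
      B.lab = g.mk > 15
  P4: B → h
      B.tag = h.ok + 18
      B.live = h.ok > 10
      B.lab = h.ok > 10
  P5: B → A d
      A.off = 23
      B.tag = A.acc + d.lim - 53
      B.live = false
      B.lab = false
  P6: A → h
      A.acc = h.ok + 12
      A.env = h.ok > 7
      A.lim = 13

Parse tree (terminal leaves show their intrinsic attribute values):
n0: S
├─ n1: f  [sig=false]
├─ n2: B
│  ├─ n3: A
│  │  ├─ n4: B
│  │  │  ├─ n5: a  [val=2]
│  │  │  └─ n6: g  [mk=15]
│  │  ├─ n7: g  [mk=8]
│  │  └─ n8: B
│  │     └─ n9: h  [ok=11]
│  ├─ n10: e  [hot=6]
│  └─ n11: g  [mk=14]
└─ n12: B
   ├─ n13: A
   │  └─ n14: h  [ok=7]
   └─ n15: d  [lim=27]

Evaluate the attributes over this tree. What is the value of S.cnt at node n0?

23

1. n1.sig = false  [terminal]
2. n3.off = 12  [12]
3. n5.val = 2  [terminal]
4. n6.mk = 15  [terminal]
5. n4.tag = 13  [a.val + 11]
6. n4.live = true  [a.val > 1]
7. n4.lab = false  [g.mk > 15]
8. n7.mk = 8  [terminal]
9. n9.ok = 11  [terminal]
10. n8.tag = 29  [h.ok + 18]
11. n8.live = true  [h.ok > 10]
12. n8.lab = true  [h.ok > 10]
13. n3.acc = 7  [B₁.tag * 2 - 51]
14. n3.env = true  [g.mk > 7]
15. n3.lim = 18  [g.mk + 10]
16. n10.hot = 6  [terminal]
17. n11.mk = 14  [terminal]
18. n2.tag = 12  [g.mk - 2]
19. n2.live = true  [A.env == true]
20. n2.lab = true  [A.env == true]
21. n13.off = 23  [23]
22. n14.ok = 7  [terminal]
23. n13.acc = 19  [h.ok + 12]
24. n13.env = false  [h.ok > 7]
25. n13.lim = 13  [13]
26. n15.lim = 27  [terminal]
27. n12.tag = -7  [A.acc + d.lim - 53]
28. n12.live = false  [false]
29. n12.lab = false  [false]
30. n0.cnt = 23  [(if B₀.lab then B₀.tag else B₁.tag) + 11]
31. n0.sig = "kp"  ["kp"]
32. n0.acc = 14  [B₀.tag + 2]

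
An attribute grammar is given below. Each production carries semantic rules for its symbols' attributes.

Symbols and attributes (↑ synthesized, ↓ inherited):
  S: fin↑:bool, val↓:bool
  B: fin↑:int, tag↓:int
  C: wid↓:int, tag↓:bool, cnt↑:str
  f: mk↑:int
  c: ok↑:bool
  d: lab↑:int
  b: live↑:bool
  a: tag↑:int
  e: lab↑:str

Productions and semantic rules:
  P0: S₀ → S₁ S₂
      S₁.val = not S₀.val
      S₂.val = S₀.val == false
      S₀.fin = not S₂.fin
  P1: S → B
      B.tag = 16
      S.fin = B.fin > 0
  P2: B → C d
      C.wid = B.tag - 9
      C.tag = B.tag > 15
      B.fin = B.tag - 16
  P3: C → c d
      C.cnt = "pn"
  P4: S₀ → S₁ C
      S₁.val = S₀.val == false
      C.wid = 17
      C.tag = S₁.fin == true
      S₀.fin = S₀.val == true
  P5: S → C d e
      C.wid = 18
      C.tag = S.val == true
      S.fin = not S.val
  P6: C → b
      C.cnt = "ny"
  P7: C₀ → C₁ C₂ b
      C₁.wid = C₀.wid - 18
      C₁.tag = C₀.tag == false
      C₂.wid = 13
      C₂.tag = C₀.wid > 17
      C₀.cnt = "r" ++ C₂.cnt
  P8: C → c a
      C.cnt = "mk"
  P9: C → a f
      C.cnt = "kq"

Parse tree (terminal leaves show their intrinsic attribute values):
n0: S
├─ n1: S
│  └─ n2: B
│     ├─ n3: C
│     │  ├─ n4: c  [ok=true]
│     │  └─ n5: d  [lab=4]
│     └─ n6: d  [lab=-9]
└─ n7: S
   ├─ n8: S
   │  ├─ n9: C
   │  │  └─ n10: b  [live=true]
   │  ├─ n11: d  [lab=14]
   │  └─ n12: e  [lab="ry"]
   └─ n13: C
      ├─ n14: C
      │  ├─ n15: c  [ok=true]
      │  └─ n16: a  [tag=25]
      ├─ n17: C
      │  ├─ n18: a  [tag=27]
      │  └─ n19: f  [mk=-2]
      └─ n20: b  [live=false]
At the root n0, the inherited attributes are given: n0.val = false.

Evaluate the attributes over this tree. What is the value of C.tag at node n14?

false

1. n0.val = false  [given at root]
2. n1.val = true  [not S₀.val]
3. n2.tag = 16  [16]
4. n3.wid = 7  [B.tag - 9]
5. n3.tag = true  [B.tag > 15]
6. n4.ok = true  [terminal]
7. n5.lab = 4  [terminal]
8. n3.cnt = "pn"  ["pn"]
9. n6.lab = -9  [terminal]
10. n2.fin = 0  [B.tag - 16]
11. n1.fin = false  [B.fin > 0]
12. n7.val = true  [S₀.val == false]
13. n8.val = false  [S₀.val == false]
14. n9.wid = 18  [18]
15. n9.tag = false  [S.val == true]
16. n10.live = true  [terminal]
17. n9.cnt = "ny"  ["ny"]
18. n11.lab = 14  [terminal]
19. n12.lab = "ry"  [terminal]
20. n8.fin = true  [not S.val]
21. n13.wid = 17  [17]
22. n13.tag = true  [S₁.fin == true]
23. n14.wid = -1  [C₀.wid - 18]
24. n14.tag = false  [C₀.tag == false]
25. n15.ok = true  [terminal]
26. n16.tag = 25  [terminal]
27. n14.cnt = "mk"  ["mk"]
28. n17.wid = 13  [13]
29. n17.tag = false  [C₀.wid > 17]
30. n18.tag = 27  [terminal]
31. n19.mk = -2  [terminal]
32. n17.cnt = "kq"  ["kq"]
33. n20.live = false  [terminal]
34. n13.cnt = "rkq"  ["r" ++ C₂.cnt]
35. n7.fin = true  [S₀.val == true]
36. n0.fin = false  [not S₂.fin]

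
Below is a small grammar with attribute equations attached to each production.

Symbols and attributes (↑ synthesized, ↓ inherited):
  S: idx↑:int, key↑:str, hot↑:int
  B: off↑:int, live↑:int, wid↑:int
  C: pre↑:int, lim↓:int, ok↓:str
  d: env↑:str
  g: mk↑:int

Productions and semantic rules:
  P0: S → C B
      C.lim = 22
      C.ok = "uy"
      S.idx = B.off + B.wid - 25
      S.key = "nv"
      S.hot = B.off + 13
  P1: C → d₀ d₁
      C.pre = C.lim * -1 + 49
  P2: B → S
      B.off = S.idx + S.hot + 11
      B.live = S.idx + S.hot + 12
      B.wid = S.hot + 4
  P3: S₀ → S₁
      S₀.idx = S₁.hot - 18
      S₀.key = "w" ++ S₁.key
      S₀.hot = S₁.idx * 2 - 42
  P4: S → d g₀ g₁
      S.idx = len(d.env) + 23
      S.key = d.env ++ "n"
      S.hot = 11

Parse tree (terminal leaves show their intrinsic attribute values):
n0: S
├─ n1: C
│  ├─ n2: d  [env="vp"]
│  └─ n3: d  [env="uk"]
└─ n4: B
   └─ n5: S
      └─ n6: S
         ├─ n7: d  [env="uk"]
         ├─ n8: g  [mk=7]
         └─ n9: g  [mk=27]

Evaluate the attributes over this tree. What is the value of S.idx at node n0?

-1

1. n1.lim = 22  [22]
2. n1.ok = "uy"  ["uy"]
3. n2.env = "vp"  [terminal]
4. n3.env = "uk"  [terminal]
5. n1.pre = 27  [C.lim * -1 + 49]
6. n7.env = "uk"  [terminal]
7. n8.mk = 7  [terminal]
8. n9.mk = 27  [terminal]
9. n6.idx = 25  [len(d.env) + 23]
10. n6.key = "ukn"  [d.env ++ "n"]
11. n6.hot = 11  [11]
12. n5.idx = -7  [S₁.hot - 18]
13. n5.key = "wukn"  ["w" ++ S₁.key]
14. n5.hot = 8  [S₁.idx * 2 - 42]
15. n4.off = 12  [S.idx + S.hot + 11]
16. n4.live = 13  [S.idx + S.hot + 12]
17. n4.wid = 12  [S.hot + 4]
18. n0.idx = -1  [B.off + B.wid - 25]
19. n0.key = "nv"  ["nv"]
20. n0.hot = 25  [B.off + 13]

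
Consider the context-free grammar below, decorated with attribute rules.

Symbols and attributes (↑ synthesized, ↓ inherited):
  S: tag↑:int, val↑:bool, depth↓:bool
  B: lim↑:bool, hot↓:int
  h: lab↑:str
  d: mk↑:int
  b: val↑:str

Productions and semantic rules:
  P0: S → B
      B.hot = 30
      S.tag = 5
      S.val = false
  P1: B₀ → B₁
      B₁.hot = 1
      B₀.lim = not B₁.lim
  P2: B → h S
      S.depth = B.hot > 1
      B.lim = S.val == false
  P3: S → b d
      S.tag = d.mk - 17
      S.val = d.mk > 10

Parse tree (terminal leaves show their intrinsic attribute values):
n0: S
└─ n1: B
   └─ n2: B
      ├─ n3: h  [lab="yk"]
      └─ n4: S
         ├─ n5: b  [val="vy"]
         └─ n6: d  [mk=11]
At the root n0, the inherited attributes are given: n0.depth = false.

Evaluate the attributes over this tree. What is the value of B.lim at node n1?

1. n0.depth = false  [given at root]
2. n1.hot = 30  [30]
3. n2.hot = 1  [1]
4. n3.lab = "yk"  [terminal]
5. n4.depth = false  [B.hot > 1]
6. n5.val = "vy"  [terminal]
7. n6.mk = 11  [terminal]
8. n4.tag = -6  [d.mk - 17]
9. n4.val = true  [d.mk > 10]
10. n2.lim = false  [S.val == false]
11. n1.lim = true  [not B₁.lim]
12. n0.tag = 5  [5]
13. n0.val = false  [false]

true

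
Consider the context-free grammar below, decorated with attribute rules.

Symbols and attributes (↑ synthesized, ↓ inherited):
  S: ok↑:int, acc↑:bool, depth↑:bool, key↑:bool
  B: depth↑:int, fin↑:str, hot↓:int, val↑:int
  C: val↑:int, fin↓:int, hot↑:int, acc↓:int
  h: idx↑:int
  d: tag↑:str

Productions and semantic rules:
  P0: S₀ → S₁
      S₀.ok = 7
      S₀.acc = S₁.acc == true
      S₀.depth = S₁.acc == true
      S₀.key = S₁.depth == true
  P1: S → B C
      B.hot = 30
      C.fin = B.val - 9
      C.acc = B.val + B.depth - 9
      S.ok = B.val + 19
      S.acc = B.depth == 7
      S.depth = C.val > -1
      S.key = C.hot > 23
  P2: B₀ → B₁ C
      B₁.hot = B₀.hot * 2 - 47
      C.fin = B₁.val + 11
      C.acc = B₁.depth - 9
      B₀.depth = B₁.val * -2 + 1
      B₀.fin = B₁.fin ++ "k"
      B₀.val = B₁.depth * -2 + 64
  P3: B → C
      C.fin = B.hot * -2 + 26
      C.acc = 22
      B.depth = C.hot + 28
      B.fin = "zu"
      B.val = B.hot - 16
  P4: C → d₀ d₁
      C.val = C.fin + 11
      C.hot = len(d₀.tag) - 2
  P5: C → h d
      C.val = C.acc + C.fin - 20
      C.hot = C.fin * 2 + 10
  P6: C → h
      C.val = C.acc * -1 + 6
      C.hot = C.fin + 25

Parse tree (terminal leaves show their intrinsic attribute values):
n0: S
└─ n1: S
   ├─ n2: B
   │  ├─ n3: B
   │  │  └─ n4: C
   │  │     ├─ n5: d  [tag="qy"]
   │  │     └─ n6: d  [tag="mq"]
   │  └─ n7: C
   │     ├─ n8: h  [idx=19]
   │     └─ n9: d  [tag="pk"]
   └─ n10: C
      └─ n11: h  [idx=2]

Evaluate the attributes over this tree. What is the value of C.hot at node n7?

1. n2.hot = 30  [30]
2. n3.hot = 13  [B₀.hot * 2 - 47]
3. n4.fin = 0  [B.hot * -2 + 26]
4. n4.acc = 22  [22]
5. n5.tag = "qy"  [terminal]
6. n6.tag = "mq"  [terminal]
7. n4.val = 11  [C.fin + 11]
8. n4.hot = 0  [len(d₀.tag) - 2]
9. n3.depth = 28  [C.hot + 28]
10. n3.fin = "zu"  ["zu"]
11. n3.val = -3  [B.hot - 16]
12. n7.fin = 8  [B₁.val + 11]
13. n7.acc = 19  [B₁.depth - 9]
14. n8.idx = 19  [terminal]
15. n9.tag = "pk"  [terminal]
16. n7.val = 7  [C.acc + C.fin - 20]
17. n7.hot = 26  [C.fin * 2 + 10]
18. n2.depth = 7  [B₁.val * -2 + 1]
19. n2.fin = "zuk"  [B₁.fin ++ "k"]
20. n2.val = 8  [B₁.depth * -2 + 64]
21. n10.fin = -1  [B.val - 9]
22. n10.acc = 6  [B.val + B.depth - 9]
23. n11.idx = 2  [terminal]
24. n10.val = 0  [C.acc * -1 + 6]
25. n10.hot = 24  [C.fin + 25]
26. n1.ok = 27  [B.val + 19]
27. n1.acc = true  [B.depth == 7]
28. n1.depth = true  [C.val > -1]
29. n1.key = true  [C.hot > 23]
30. n0.ok = 7  [7]
31. n0.acc = true  [S₁.acc == true]
32. n0.depth = true  [S₁.acc == true]
33. n0.key = true  [S₁.depth == true]

26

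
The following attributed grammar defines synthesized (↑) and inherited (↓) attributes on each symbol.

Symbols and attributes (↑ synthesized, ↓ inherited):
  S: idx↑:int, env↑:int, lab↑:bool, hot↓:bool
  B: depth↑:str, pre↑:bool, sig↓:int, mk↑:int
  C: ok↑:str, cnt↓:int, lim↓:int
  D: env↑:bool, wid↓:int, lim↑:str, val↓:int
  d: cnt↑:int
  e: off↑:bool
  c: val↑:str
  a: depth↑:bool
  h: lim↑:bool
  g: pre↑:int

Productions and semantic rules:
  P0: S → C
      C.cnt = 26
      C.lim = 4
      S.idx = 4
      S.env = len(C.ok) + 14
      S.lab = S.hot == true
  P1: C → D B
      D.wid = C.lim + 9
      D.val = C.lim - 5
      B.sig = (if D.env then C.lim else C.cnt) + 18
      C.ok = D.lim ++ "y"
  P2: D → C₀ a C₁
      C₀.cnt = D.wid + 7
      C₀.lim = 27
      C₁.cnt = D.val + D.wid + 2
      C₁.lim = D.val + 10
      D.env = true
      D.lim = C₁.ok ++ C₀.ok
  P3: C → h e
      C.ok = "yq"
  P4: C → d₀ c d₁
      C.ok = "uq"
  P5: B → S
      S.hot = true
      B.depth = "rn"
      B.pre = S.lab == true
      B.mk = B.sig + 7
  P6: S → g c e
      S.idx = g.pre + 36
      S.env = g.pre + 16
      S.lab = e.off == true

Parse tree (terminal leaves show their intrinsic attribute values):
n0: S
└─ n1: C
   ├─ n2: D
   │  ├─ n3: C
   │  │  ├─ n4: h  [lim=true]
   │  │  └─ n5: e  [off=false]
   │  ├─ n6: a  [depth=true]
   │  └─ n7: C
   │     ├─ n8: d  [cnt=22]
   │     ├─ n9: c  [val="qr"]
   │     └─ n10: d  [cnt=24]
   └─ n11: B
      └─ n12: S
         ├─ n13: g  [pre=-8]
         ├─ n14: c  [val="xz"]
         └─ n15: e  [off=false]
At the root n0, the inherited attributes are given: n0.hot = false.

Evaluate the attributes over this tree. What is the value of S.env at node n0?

1. n0.hot = false  [given at root]
2. n1.cnt = 26  [26]
3. n1.lim = 4  [4]
4. n2.wid = 13  [C.lim + 9]
5. n2.val = -1  [C.lim - 5]
6. n3.cnt = 20  [D.wid + 7]
7. n3.lim = 27  [27]
8. n4.lim = true  [terminal]
9. n5.off = false  [terminal]
10. n3.ok = "yq"  ["yq"]
11. n6.depth = true  [terminal]
12. n7.cnt = 14  [D.val + D.wid + 2]
13. n7.lim = 9  [D.val + 10]
14. n8.cnt = 22  [terminal]
15. n9.val = "qr"  [terminal]
16. n10.cnt = 24  [terminal]
17. n7.ok = "uq"  ["uq"]
18. n2.env = true  [true]
19. n2.lim = "uqyq"  [C₁.ok ++ C₀.ok]
20. n11.sig = 22  [(if D.env then C.lim else C.cnt) + 18]
21. n12.hot = true  [true]
22. n13.pre = -8  [terminal]
23. n14.val = "xz"  [terminal]
24. n15.off = false  [terminal]
25. n12.idx = 28  [g.pre + 36]
26. n12.env = 8  [g.pre + 16]
27. n12.lab = false  [e.off == true]
28. n11.depth = "rn"  ["rn"]
29. n11.pre = false  [S.lab == true]
30. n11.mk = 29  [B.sig + 7]
31. n1.ok = "uqyqy"  [D.lim ++ "y"]
32. n0.idx = 4  [4]
33. n0.env = 19  [len(C.ok) + 14]
34. n0.lab = false  [S.hot == true]

19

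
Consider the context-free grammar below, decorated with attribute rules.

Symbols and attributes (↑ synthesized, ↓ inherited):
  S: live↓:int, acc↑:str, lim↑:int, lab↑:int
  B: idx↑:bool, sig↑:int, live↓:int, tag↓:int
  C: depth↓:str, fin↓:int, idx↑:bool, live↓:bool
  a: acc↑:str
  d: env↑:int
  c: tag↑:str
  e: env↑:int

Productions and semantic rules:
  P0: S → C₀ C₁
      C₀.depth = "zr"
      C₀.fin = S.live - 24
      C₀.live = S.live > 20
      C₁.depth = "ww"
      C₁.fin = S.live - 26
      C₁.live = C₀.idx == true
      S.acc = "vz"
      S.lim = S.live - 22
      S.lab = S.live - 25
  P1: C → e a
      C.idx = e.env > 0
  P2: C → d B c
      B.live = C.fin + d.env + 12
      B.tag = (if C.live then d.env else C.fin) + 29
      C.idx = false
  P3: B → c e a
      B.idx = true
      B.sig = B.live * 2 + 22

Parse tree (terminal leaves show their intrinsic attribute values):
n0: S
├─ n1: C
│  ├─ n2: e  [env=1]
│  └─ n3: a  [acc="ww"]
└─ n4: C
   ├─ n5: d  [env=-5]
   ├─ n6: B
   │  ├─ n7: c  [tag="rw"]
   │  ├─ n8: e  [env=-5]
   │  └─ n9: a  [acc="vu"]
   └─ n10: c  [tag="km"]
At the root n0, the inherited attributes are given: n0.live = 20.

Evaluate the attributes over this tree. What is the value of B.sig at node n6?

24

1. n0.live = 20  [given at root]
2. n1.depth = "zr"  ["zr"]
3. n1.fin = -4  [S.live - 24]
4. n1.live = false  [S.live > 20]
5. n2.env = 1  [terminal]
6. n3.acc = "ww"  [terminal]
7. n1.idx = true  [e.env > 0]
8. n4.depth = "ww"  ["ww"]
9. n4.fin = -6  [S.live - 26]
10. n4.live = true  [C₀.idx == true]
11. n5.env = -5  [terminal]
12. n6.live = 1  [C.fin + d.env + 12]
13. n6.tag = 24  [(if C.live then d.env else C.fin) + 29]
14. n7.tag = "rw"  [terminal]
15. n8.env = -5  [terminal]
16. n9.acc = "vu"  [terminal]
17. n6.idx = true  [true]
18. n6.sig = 24  [B.live * 2 + 22]
19. n10.tag = "km"  [terminal]
20. n4.idx = false  [false]
21. n0.acc = "vz"  ["vz"]
22. n0.lim = -2  [S.live - 22]
23. n0.lab = -5  [S.live - 25]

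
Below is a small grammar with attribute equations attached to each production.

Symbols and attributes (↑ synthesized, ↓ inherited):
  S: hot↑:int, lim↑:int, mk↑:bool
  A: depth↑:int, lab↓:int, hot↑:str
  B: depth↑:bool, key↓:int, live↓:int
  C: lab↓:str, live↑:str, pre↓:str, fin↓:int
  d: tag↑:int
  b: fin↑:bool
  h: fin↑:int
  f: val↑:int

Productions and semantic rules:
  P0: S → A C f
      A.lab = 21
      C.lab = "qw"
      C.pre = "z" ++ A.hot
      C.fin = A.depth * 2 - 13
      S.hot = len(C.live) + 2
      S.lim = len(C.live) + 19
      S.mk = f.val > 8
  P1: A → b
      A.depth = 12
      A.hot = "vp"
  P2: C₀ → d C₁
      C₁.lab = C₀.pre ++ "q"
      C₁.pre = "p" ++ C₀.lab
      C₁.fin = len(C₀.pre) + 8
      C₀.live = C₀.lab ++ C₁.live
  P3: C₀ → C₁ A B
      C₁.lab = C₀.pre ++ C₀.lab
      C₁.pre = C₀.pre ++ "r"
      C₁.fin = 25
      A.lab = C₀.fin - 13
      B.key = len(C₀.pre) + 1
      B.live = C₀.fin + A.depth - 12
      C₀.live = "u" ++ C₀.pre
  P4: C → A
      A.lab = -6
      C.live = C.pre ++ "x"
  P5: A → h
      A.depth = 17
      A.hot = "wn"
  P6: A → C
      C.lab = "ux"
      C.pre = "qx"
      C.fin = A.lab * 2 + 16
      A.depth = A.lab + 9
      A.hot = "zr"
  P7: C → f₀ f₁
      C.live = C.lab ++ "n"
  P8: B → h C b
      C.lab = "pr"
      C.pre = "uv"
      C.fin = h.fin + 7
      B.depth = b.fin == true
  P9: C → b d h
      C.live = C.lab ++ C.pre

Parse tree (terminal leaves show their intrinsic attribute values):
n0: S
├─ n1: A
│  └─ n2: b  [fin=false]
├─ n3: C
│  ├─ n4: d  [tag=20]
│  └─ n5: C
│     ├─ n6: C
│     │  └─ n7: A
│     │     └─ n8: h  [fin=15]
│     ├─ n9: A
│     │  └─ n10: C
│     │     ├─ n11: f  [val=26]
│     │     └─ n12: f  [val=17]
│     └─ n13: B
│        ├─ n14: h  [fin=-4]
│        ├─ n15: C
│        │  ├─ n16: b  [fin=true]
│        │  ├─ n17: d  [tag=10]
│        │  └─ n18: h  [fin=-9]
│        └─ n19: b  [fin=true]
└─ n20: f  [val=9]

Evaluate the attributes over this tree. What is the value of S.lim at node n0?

25

1. n1.lab = 21  [21]
2. n2.fin = false  [terminal]
3. n1.depth = 12  [12]
4. n1.hot = "vp"  ["vp"]
5. n3.lab = "qw"  ["qw"]
6. n3.pre = "zvp"  ["z" ++ A.hot]
7. n3.fin = 11  [A.depth * 2 - 13]
8. n4.tag = 20  [terminal]
9. n5.lab = "zvpq"  [C₀.pre ++ "q"]
10. n5.pre = "pqw"  ["p" ++ C₀.lab]
11. n5.fin = 11  [len(C₀.pre) + 8]
12. n6.lab = "pqwzvpq"  [C₀.pre ++ C₀.lab]
13. n6.pre = "pqwr"  [C₀.pre ++ "r"]
14. n6.fin = 25  [25]
15. n7.lab = -6  [-6]
16. n8.fin = 15  [terminal]
17. n7.depth = 17  [17]
18. n7.hot = "wn"  ["wn"]
19. n6.live = "pqwrx"  [C.pre ++ "x"]
20. n9.lab = -2  [C₀.fin - 13]
21. n10.lab = "ux"  ["ux"]
22. n10.pre = "qx"  ["qx"]
23. n10.fin = 12  [A.lab * 2 + 16]
24. n11.val = 26  [terminal]
25. n12.val = 17  [terminal]
26. n10.live = "uxn"  [C.lab ++ "n"]
27. n9.depth = 7  [A.lab + 9]
28. n9.hot = "zr"  ["zr"]
29. n13.key = 4  [len(C₀.pre) + 1]
30. n13.live = 6  [C₀.fin + A.depth - 12]
31. n14.fin = -4  [terminal]
32. n15.lab = "pr"  ["pr"]
33. n15.pre = "uv"  ["uv"]
34. n15.fin = 3  [h.fin + 7]
35. n16.fin = true  [terminal]
36. n17.tag = 10  [terminal]
37. n18.fin = -9  [terminal]
38. n15.live = "pruv"  [C.lab ++ C.pre]
39. n19.fin = true  [terminal]
40. n13.depth = true  [b.fin == true]
41. n5.live = "upqw"  ["u" ++ C₀.pre]
42. n3.live = "qwupqw"  [C₀.lab ++ C₁.live]
43. n20.val = 9  [terminal]
44. n0.hot = 8  [len(C.live) + 2]
45. n0.lim = 25  [len(C.live) + 19]
46. n0.mk = true  [f.val > 8]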